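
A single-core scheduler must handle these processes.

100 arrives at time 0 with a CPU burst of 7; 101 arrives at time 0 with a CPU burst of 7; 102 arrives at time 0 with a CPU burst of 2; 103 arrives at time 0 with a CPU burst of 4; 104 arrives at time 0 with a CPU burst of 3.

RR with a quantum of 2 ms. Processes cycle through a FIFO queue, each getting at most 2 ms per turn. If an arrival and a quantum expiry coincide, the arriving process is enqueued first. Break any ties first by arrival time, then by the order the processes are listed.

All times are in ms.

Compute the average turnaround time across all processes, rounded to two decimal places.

Timeline: | 100 0-2 | 101 2-4 | 102 4-6 | 103 6-8 | 104 8-10 | 100 10-12 | 101 12-14 | 103 14-16 | 104 16-17 | 100 17-19 | 101 19-21 | 100 21-22 | 101 22-23 |
Completion: 100=22  101=23  102=6  103=16  104=17
Turnaround times: 100=22, 101=23, 102=6, 103=16, 104=17
Average turnaround = (22+23+6+16+17) / 5 = 84/5 = 16.80

16.80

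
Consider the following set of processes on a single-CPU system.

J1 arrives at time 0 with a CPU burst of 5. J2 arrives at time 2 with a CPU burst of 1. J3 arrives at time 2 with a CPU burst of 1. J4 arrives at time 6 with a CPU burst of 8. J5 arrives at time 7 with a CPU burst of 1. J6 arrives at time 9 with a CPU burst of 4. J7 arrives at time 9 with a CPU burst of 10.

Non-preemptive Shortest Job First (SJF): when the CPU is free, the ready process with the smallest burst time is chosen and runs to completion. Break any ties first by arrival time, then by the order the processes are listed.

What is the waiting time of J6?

Schedule: | J1 0-5 | J2 5-6 | J3 6-7 | J5 7-8 | J4 8-16 | J6 16-20 | J7 20-30 |
Completion: J1=5  J2=6  J3=7  J4=16  J5=8  J6=20  J7=30
Waiting(J6) = turnaround − burst = 11 − 4 = 7

7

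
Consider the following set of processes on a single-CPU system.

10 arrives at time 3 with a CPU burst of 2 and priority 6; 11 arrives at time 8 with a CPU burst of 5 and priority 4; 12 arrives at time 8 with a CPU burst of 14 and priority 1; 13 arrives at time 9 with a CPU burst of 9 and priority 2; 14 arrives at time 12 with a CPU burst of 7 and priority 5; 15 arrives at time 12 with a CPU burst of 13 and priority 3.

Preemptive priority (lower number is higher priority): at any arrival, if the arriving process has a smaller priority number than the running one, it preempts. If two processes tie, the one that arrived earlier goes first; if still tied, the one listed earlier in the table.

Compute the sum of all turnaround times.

155

Gantt: | idle 0-3 | 10 3-5 | idle 5-8 | 12 8-22 | 13 22-31 | 15 31-44 | 11 44-49 | 14 49-56 |
Completion: 10=5  11=49  12=22  13=31  14=56  15=44
Turnaround = completion − arrival: 10=2, 11=41, 12=14, 13=22, 14=44, 15=32
Total turnaround = 2 + 41 + 14 + 22 + 44 + 32 = 155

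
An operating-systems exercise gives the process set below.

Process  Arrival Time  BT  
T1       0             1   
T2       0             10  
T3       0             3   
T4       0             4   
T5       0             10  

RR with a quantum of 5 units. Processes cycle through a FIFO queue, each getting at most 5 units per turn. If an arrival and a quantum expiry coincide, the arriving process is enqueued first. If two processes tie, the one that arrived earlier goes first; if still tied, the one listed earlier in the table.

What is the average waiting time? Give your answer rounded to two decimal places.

Timeline: | T1 0-1 | T2 1-6 | T3 6-9 | T4 9-13 | T5 13-18 | T2 18-23 | T5 23-28 |
Completion: T1=1  T2=23  T3=9  T4=13  T5=28
Turnaround (C−A): T1=1  T2=23  T3=9  T4=13  T5=28
Waiting times: T1=0, T2=13, T3=6, T4=9, T5=18
Average waiting = (0+13+6+9+18) / 5 = 46/5 = 9.20

9.20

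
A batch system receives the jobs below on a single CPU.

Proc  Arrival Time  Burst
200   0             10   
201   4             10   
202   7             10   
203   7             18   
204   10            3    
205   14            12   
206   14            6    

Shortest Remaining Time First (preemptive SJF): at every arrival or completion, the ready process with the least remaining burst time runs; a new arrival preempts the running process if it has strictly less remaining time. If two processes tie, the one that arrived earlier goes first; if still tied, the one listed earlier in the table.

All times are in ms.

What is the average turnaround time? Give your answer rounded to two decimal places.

25.00

Timeline: | 200 0-10 | 204 10-13 | 201 13-14 | 206 14-20 | 201 20-29 | 202 29-39 | 205 39-51 | 203 51-69 |
Completion: 200=10  201=29  202=39  203=69  204=13  205=51  206=20
Turnaround times: 200=10, 201=25, 202=32, 203=62, 204=3, 205=37, 206=6
Average turnaround = (10+25+32+62+3+37+6) / 7 = 175/7 = 25.00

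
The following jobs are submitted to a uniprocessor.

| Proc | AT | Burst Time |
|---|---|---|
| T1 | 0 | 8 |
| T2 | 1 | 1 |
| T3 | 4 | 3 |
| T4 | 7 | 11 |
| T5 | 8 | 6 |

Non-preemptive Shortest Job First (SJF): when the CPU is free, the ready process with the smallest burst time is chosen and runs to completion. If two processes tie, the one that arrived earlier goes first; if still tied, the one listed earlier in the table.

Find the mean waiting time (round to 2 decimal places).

Schedule: | T1 0-8 | T2 8-9 | T3 9-12 | T5 12-18 | T4 18-29 |
Completion: T1=8  T2=9  T3=12  T4=29  T5=18
Waiting times: T1=0, T2=7, T3=5, T4=11, T5=4
Average waiting = (0+7+5+11+4) / 5 = 27/5 = 5.40

5.40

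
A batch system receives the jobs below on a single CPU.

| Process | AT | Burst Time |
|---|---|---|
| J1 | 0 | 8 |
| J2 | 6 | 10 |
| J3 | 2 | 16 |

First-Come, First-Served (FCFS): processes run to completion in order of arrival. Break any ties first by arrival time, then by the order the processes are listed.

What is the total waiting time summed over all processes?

24

Schedule: | J1 0-8 | J3 8-24 | J2 24-34 |
Completion: J1=8  J2=34  J3=24
Turnaround (C−A): J1=8  J2=28  J3=22
Waiting = turnaround − burst: J1=0, J2=18, J3=6
Total waiting = 0 + 18 + 6 = 24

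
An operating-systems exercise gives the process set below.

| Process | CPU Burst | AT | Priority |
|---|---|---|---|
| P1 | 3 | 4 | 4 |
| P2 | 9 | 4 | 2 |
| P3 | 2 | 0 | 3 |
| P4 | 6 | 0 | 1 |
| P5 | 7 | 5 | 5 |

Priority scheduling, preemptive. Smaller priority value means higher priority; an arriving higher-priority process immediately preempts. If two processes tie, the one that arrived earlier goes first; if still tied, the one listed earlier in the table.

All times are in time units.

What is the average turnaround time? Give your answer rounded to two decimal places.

14.40

Schedule: | P4 0-6 | P2 6-15 | P3 15-17 | P1 17-20 | P5 20-27 |
Completion: P1=20  P2=15  P3=17  P4=6  P5=27
Turnaround times: P1=16, P2=11, P3=17, P4=6, P5=22
Average turnaround = (16+11+17+6+22) / 5 = 72/5 = 14.40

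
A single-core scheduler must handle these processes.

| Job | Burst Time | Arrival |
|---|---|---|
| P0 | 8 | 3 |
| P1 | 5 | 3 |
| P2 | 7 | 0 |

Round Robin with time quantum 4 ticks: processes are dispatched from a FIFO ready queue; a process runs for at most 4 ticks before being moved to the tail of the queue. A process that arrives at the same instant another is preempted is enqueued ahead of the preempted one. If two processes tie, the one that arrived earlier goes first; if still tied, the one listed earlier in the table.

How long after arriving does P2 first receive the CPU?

0

Schedule: | P2 0-4 | P0 4-8 | P1 8-12 | P2 12-15 | P0 15-19 | P1 19-20 |
Completion: P0=19  P1=20  P2=15
Response(P2) = first start − arrival = 0 − 0 = 0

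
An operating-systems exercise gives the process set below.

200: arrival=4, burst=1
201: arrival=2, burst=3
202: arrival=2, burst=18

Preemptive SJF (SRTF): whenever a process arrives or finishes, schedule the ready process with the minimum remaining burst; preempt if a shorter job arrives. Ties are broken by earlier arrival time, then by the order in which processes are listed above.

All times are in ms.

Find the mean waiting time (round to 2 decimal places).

1.67

Schedule: | idle 0-2 | 201 2-5 | 200 5-6 | 202 6-24 |
Completion: 200=6  201=5  202=24
Turnaround (C−A): 200=2  201=3  202=22
Waiting times: 200=1, 201=0, 202=4
Average waiting = (1+0+4) / 3 = 5/3 = 1.67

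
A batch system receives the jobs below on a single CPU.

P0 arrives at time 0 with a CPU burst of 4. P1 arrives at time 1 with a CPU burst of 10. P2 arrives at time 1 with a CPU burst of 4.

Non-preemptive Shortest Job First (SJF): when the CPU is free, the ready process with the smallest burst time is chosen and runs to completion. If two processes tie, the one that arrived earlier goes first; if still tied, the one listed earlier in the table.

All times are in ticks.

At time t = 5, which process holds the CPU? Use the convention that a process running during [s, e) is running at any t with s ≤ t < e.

P2

Schedule: | P0 0-4 | P2 4-8 | P1 8-18 |
Completion: P0=4  P1=18  P2=8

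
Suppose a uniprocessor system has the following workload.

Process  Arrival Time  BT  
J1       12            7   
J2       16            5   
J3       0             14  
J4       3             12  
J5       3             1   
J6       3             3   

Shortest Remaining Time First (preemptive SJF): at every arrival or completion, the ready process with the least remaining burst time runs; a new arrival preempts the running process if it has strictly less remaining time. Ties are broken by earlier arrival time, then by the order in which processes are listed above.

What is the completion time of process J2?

23

Gantt: | J3 0-3 | J5 3-4 | J6 4-7 | J3 7-18 | J2 18-23 | J1 23-30 | J4 30-42 |
Completion: J1=30  J2=23  J3=18  J4=42  J5=4  J6=7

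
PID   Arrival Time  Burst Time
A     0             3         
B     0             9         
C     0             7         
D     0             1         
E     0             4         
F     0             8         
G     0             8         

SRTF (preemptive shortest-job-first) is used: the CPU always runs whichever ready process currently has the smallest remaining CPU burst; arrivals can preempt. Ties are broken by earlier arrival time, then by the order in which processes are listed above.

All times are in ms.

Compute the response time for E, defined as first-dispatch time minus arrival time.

Gantt: | D 0-1 | A 1-4 | E 4-8 | C 8-15 | F 15-23 | G 23-31 | B 31-40 |
Completion: A=4  B=40  C=15  D=1  E=8  F=23  G=31
Turnaround (C−A): A=4  B=40  C=15  D=1  E=8  F=23  G=31
Response(E) = first start − arrival = 4 − 0 = 4

4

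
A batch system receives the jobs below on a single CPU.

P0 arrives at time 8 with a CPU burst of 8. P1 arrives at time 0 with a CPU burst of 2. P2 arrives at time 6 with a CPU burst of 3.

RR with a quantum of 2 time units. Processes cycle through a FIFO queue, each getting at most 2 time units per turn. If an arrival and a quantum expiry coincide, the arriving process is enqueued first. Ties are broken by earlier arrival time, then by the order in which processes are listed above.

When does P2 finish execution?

Timeline: | P1 0-2 | idle 2-6 | P2 6-8 | P0 8-10 | P2 10-11 | P0 11-17 |
Completion: P0=17  P1=2  P2=11
Turnaround (C−A): P0=9  P1=2  P2=5

11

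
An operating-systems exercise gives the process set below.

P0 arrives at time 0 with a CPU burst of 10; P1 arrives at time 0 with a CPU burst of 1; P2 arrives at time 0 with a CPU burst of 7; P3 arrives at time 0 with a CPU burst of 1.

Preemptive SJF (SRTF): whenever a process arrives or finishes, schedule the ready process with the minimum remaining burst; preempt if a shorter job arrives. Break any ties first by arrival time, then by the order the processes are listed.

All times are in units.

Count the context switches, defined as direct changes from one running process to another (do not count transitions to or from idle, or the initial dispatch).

3

Timeline: | P1 0-1 | P3 1-2 | P2 2-9 | P0 9-19 |
Completion: P0=19  P1=1  P2=9  P3=2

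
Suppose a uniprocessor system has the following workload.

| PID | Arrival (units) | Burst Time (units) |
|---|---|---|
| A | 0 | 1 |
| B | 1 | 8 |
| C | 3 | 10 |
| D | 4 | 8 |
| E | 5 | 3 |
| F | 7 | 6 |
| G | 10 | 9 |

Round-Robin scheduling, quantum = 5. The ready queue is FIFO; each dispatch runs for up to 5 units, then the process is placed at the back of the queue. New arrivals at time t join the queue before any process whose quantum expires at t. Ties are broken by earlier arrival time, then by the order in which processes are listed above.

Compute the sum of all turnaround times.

Timeline: | A 0-1 | B 1-6 | C 6-11 | D 11-16 | E 16-19 | B 19-22 | F 22-27 | G 27-32 | C 32-37 | D 37-40 | F 40-41 | G 41-45 |
Completion: A=1  B=22  C=37  D=40  E=19  F=41  G=45
Turnaround (C−A): A=1  B=21  C=34  D=36  E=14  F=34  G=35
Turnaround = completion − arrival: A=1, B=21, C=34, D=36, E=14, F=34, G=35
Total turnaround = 1 + 21 + 34 + 36 + 14 + 34 + 35 = 175

175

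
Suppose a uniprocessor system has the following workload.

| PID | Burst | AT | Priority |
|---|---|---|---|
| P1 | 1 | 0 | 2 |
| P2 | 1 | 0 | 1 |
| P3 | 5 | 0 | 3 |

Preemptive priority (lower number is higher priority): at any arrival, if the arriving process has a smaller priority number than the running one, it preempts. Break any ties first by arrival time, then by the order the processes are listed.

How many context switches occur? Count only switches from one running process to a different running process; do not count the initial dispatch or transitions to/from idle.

Timeline: | P2 0-1 | P1 1-2 | P3 2-7 |
Completion: P1=2  P2=1  P3=7

2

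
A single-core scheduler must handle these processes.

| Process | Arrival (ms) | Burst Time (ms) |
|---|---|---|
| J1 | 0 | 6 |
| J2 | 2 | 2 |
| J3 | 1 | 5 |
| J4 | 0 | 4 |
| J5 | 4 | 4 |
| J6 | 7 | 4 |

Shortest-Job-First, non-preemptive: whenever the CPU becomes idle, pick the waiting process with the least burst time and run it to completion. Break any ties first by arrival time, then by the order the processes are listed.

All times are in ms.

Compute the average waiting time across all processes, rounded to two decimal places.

Timeline: | J4 0-4 | J2 4-6 | J5 6-10 | J6 10-14 | J3 14-19 | J1 19-25 |
Completion: J1=25  J2=6  J3=19  J4=4  J5=10  J6=14
Turnaround (C−A): J1=25  J2=4  J3=18  J4=4  J5=6  J6=7
Waiting times: J1=19, J2=2, J3=13, J4=0, J5=2, J6=3
Average waiting = (19+2+13+0+2+3) / 6 = 39/6 = 6.50

6.50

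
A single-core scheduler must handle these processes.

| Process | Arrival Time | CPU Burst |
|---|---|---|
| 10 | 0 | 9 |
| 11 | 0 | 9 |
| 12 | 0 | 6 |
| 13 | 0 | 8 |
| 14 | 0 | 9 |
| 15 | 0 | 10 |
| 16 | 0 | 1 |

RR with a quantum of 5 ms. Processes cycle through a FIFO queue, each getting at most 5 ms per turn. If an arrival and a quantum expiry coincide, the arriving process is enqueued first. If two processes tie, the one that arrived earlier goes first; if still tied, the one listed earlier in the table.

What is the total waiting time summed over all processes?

235

Timeline: | 10 0-5 | 11 5-10 | 12 10-15 | 13 15-20 | 14 20-25 | 15 25-30 | 16 30-31 | 10 31-35 | 11 35-39 | 12 39-40 | 13 40-43 | 14 43-47 | 15 47-52 |
Completion: 10=35  11=39  12=40  13=43  14=47  15=52  16=31
Turnaround (C−A): 10=35  11=39  12=40  13=43  14=47  15=52  16=31
Waiting = turnaround − burst: 10=26, 11=30, 12=34, 13=35, 14=38, 15=42, 16=30
Total waiting = 26 + 30 + 34 + 35 + 38 + 42 + 30 = 235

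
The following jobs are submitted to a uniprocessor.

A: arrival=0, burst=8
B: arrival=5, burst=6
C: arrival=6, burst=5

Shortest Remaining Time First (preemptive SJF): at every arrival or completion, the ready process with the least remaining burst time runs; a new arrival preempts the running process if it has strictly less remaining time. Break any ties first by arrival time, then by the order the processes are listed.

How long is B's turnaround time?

14

Schedule: | A 0-8 | C 8-13 | B 13-19 |
Completion: A=8  B=19  C=13
Turnaround(B) = completion − arrival = 19 − 5 = 14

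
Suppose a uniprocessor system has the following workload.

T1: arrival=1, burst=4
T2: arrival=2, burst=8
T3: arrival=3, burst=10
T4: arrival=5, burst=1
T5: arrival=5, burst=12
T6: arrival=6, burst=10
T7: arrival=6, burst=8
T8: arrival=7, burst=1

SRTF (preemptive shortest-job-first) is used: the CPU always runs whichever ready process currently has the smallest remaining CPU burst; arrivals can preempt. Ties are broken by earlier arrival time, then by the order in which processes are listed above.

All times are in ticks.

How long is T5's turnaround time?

50

Schedule: | idle 0-1 | T1 1-5 | T4 5-6 | T2 6-7 | T8 7-8 | T2 8-15 | T7 15-23 | T3 23-33 | T6 33-43 | T5 43-55 |
Completion: T1=5  T2=15  T3=33  T4=6  T5=55  T6=43  T7=23  T8=8
Turnaround (C−A): T1=4  T2=13  T3=30  T4=1  T5=50  T6=37  T7=17  T8=1
Turnaround(T5) = completion − arrival = 55 − 5 = 50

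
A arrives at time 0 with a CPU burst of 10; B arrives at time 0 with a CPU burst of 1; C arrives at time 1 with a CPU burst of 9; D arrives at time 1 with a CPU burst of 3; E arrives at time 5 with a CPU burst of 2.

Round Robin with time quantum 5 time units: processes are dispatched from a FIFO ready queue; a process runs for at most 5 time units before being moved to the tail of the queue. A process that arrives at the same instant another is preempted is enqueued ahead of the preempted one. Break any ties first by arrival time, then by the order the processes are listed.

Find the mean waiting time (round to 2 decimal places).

10.00

Gantt: | A 0-5 | B 5-6 | C 6-11 | D 11-14 | E 14-16 | A 16-21 | C 21-25 |
Completion: A=21  B=6  C=25  D=14  E=16
Turnaround (C−A): A=21  B=6  C=24  D=13  E=11
Waiting times: A=11, B=5, C=15, D=10, E=9
Average waiting = (11+5+15+10+9) / 5 = 50/5 = 10.00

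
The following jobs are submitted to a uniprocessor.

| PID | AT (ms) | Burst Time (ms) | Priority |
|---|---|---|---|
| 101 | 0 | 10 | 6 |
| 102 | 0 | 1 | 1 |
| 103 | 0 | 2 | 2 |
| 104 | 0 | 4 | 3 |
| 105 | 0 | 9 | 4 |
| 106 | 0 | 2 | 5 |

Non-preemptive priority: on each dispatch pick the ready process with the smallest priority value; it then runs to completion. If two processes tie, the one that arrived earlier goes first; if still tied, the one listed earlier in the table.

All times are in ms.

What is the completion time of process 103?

Gantt: | 102 0-1 | 103 1-3 | 104 3-7 | 105 7-16 | 106 16-18 | 101 18-28 |
Completion: 101=28  102=1  103=3  104=7  105=16  106=18

3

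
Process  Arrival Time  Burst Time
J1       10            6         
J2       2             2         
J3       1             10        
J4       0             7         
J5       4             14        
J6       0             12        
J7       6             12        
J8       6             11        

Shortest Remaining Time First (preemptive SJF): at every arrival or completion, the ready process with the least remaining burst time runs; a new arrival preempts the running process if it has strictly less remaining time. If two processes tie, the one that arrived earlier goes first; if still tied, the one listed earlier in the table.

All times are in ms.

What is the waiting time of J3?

Gantt: | J4 0-2 | J2 2-4 | J4 4-9 | J3 9-10 | J1 10-16 | J3 16-25 | J8 25-36 | J6 36-48 | J7 48-60 | J5 60-74 |
Completion: J1=16  J2=4  J3=25  J4=9  J5=74  J6=48  J7=60  J8=36
Waiting(J3) = turnaround − burst = 24 − 10 = 14

14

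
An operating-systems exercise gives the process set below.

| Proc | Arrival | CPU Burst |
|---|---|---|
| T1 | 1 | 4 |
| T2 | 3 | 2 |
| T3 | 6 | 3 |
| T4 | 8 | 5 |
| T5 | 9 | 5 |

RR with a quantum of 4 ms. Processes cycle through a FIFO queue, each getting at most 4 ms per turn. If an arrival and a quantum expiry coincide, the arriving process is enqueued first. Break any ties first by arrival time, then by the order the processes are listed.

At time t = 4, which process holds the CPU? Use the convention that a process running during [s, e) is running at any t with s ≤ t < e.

T1

Gantt: | idle 0-1 | T1 1-5 | T2 5-7 | T3 7-10 | T4 10-14 | T5 14-18 | T4 18-19 | T5 19-20 |
Completion: T1=5  T2=7  T3=10  T4=19  T5=20
Turnaround (C−A): T1=4  T2=4  T3=4  T4=11  T5=11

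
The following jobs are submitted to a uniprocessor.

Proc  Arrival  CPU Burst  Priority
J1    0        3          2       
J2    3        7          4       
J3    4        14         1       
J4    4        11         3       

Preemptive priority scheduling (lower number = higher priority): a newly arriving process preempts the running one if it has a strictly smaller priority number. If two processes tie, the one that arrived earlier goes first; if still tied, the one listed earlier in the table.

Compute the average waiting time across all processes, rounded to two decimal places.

Schedule: | J1 0-3 | J2 3-4 | J3 4-18 | J4 18-29 | J2 29-35 |
Completion: J1=3  J2=35  J3=18  J4=29
Waiting times: J1=0, J2=25, J3=0, J4=14
Average waiting = (0+25+0+14) / 4 = 39/4 = 9.75

9.75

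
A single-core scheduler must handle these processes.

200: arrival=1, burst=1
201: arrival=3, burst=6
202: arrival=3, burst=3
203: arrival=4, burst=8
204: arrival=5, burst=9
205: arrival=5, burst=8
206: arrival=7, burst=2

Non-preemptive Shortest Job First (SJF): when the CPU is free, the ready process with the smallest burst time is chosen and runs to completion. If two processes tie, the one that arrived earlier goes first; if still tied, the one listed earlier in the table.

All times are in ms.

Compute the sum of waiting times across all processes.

Timeline: | idle 0-1 | 200 1-2 | idle 2-3 | 202 3-6 | 201 6-12 | 206 12-14 | 203 14-22 | 205 22-30 | 204 30-39 |
Completion: 200=2  201=12  202=6  203=22  204=39  205=30  206=14
Waiting = turnaround − burst: 200=0, 201=3, 202=0, 203=10, 204=25, 205=17, 206=5
Total waiting = 0 + 3 + 0 + 10 + 25 + 17 + 5 = 60

60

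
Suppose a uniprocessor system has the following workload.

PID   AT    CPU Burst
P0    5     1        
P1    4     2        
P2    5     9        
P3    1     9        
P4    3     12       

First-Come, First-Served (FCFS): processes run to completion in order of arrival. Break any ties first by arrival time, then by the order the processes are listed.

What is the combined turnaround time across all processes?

Gantt: | idle 0-1 | P3 1-10 | P4 10-22 | P1 22-24 | P0 24-25 | P2 25-34 |
Completion: P0=25  P1=24  P2=34  P3=10  P4=22
Turnaround (C−A): P0=20  P1=20  P2=29  P3=9  P4=19
Turnaround = completion − arrival: P0=20, P1=20, P2=29, P3=9, P4=19
Total turnaround = 20 + 20 + 29 + 9 + 19 = 97

97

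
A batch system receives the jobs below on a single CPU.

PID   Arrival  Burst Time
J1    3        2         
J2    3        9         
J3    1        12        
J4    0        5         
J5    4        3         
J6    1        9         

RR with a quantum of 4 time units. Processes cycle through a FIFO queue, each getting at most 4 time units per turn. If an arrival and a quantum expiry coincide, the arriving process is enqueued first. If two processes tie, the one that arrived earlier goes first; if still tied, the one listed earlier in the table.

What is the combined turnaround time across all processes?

Schedule: | J4 0-4 | J3 4-8 | J6 8-12 | J1 12-14 | J2 14-18 | J5 18-21 | J4 21-22 | J3 22-26 | J6 26-30 | J2 30-34 | J3 34-38 | J6 38-39 | J2 39-40 |
Completion: J1=14  J2=40  J3=38  J4=22  J5=21  J6=39
Turnaround (C−A): J1=11  J2=37  J3=37  J4=22  J5=17  J6=38
Turnaround = completion − arrival: J1=11, J2=37, J3=37, J4=22, J5=17, J6=38
Total turnaround = 11 + 37 + 37 + 22 + 17 + 38 = 162

162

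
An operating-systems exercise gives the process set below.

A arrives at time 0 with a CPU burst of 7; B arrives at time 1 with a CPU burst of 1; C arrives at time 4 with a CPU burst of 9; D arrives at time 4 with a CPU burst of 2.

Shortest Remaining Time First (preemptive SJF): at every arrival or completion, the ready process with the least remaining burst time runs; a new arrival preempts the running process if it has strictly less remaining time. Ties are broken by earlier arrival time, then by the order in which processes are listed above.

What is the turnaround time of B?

Gantt: | A 0-1 | B 1-2 | A 2-4 | D 4-6 | A 6-10 | C 10-19 |
Completion: A=10  B=2  C=19  D=6
Turnaround(B) = completion − arrival = 2 − 1 = 1

1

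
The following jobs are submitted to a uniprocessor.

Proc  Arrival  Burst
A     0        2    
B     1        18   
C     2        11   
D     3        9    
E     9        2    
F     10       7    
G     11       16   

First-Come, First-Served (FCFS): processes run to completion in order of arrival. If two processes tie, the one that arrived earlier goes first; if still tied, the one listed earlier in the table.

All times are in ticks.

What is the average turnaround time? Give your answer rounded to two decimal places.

30.43

Gantt: | A 0-2 | B 2-20 | C 20-31 | D 31-40 | E 40-42 | F 42-49 | G 49-65 |
Completion: A=2  B=20  C=31  D=40  E=42  F=49  G=65
Turnaround (C−A): A=2  B=19  C=29  D=37  E=33  F=39  G=54
Turnaround times: A=2, B=19, C=29, D=37, E=33, F=39, G=54
Average turnaround = (2+19+29+37+33+39+54) / 7 = 213/7 = 30.43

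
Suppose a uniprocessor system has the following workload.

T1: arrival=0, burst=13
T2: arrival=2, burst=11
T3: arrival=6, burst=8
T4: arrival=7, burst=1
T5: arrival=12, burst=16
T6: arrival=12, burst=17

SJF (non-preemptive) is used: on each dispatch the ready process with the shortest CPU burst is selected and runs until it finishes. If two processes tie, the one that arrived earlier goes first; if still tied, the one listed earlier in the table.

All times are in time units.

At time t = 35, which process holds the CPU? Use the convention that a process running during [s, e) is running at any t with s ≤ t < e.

T5

Schedule: | T1 0-13 | T4 13-14 | T3 14-22 | T2 22-33 | T5 33-49 | T6 49-66 |
Completion: T1=13  T2=33  T3=22  T4=14  T5=49  T6=66
Turnaround (C−A): T1=13  T2=31  T3=16  T4=7  T5=37  T6=54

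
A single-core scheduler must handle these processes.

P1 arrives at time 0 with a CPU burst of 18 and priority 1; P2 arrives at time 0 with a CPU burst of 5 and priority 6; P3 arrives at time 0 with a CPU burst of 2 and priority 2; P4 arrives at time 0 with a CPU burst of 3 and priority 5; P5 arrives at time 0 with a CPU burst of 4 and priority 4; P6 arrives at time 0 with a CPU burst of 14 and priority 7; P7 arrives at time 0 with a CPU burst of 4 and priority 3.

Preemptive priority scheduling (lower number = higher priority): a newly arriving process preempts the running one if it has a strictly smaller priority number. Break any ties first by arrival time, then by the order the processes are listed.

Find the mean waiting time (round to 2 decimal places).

Schedule: | P1 0-18 | P3 18-20 | P7 20-24 | P5 24-28 | P4 28-31 | P2 31-36 | P6 36-50 |
Completion: P1=18  P2=36  P3=20  P4=31  P5=28  P6=50  P7=24
Waiting times: P1=0, P2=31, P3=18, P4=28, P5=24, P6=36, P7=20
Average waiting = (0+31+18+28+24+36+20) / 7 = 157/7 = 22.43

22.43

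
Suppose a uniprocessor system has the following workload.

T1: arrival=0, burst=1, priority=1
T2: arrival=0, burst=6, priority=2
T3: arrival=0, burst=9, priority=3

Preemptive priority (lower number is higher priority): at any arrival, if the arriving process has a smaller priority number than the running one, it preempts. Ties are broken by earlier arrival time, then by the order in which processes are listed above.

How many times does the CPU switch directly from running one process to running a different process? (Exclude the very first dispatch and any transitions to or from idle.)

Schedule: | T1 0-1 | T2 1-7 | T3 7-16 |
Completion: T1=1  T2=7  T3=16
Turnaround (C−A): T1=1  T2=7  T3=16

2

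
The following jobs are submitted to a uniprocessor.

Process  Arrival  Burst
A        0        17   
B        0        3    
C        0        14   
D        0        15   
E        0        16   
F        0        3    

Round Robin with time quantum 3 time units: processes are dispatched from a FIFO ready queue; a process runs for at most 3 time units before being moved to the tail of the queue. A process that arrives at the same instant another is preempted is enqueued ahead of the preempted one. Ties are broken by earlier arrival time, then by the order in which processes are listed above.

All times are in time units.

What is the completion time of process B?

Gantt: | A 0-3 | B 3-6 | C 6-9 | D 9-12 | E 12-15 | F 15-18 | A 18-21 | C 21-24 | D 24-27 | E 27-30 | A 30-33 | C 33-36 | D 36-39 | E 39-42 | A 42-45 | C 45-48 | D 48-51 | E 51-54 | A 54-57 | C 57-59 | D 59-62 | E 62-65 | A 65-67 | E 67-68 |
Completion: A=67  B=6  C=59  D=62  E=68  F=18

6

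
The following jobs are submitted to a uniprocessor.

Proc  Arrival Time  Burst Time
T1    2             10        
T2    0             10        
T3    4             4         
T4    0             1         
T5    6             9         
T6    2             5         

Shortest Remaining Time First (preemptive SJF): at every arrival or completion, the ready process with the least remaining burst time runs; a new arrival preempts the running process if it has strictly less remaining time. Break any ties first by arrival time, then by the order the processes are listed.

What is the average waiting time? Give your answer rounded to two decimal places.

9.00

Timeline: | T4 0-1 | T2 1-2 | T6 2-7 | T3 7-11 | T2 11-20 | T5 20-29 | T1 29-39 |
Completion: T1=39  T2=20  T3=11  T4=1  T5=29  T6=7
Turnaround (C−A): T1=37  T2=20  T3=7  T4=1  T5=23  T6=5
Waiting times: T1=27, T2=10, T3=3, T4=0, T5=14, T6=0
Average waiting = (27+10+3+0+14+0) / 6 = 54/6 = 9.00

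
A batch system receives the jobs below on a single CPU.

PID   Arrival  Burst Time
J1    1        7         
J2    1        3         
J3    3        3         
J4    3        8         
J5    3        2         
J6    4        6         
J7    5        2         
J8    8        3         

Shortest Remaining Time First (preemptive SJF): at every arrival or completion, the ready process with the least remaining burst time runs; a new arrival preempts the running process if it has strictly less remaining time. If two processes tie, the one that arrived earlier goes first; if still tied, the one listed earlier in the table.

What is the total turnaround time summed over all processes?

97

Gantt: | idle 0-1 | J2 1-4 | J5 4-6 | J7 6-8 | J3 8-11 | J8 11-14 | J6 14-20 | J1 20-27 | J4 27-35 |
Completion: J1=27  J2=4  J3=11  J4=35  J5=6  J6=20  J7=8  J8=14
Turnaround (C−A): J1=26  J2=3  J3=8  J4=32  J5=3  J6=16  J7=3  J8=6
Turnaround = completion − arrival: J1=26, J2=3, J3=8, J4=32, J5=3, J6=16, J7=3, J8=6
Total turnaround = 26 + 3 + 8 + 32 + 3 + 16 + 3 + 6 = 97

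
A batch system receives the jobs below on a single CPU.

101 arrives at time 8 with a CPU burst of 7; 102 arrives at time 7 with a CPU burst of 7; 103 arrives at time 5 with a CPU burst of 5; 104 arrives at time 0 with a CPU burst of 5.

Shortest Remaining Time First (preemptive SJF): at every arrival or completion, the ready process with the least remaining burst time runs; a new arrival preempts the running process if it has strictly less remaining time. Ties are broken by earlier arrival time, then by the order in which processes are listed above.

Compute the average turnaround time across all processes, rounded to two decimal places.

9.00

Schedule: | 104 0-5 | 103 5-10 | 102 10-17 | 101 17-24 |
Completion: 101=24  102=17  103=10  104=5
Turnaround times: 101=16, 102=10, 103=5, 104=5
Average turnaround = (16+10+5+5) / 4 = 36/4 = 9.00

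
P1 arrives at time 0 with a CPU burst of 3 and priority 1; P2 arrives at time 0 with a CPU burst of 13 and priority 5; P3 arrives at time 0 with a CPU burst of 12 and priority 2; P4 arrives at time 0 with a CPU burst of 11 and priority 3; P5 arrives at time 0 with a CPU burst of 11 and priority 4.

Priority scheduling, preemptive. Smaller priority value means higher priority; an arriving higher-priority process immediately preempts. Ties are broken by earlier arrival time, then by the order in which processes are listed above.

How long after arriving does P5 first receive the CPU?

Schedule: | P1 0-3 | P3 3-15 | P4 15-26 | P5 26-37 | P2 37-50 |
Completion: P1=3  P2=50  P3=15  P4=26  P5=37
Turnaround (C−A): P1=3  P2=50  P3=15  P4=26  P5=37
Response(P5) = first start − arrival = 26 − 0 = 26

26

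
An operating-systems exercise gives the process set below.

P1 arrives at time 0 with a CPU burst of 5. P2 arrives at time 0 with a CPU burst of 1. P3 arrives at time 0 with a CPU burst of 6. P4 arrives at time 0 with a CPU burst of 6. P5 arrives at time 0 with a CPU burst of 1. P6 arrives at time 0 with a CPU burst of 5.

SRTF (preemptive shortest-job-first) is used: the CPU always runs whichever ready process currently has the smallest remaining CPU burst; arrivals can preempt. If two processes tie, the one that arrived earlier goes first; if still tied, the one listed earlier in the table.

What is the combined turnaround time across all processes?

64

Gantt: | P2 0-1 | P5 1-2 | P1 2-7 | P6 7-12 | P3 12-18 | P4 18-24 |
Completion: P1=7  P2=1  P3=18  P4=24  P5=2  P6=12
Turnaround = completion − arrival: P1=7, P2=1, P3=18, P4=24, P5=2, P6=12
Total turnaround = 7 + 1 + 18 + 24 + 2 + 12 = 64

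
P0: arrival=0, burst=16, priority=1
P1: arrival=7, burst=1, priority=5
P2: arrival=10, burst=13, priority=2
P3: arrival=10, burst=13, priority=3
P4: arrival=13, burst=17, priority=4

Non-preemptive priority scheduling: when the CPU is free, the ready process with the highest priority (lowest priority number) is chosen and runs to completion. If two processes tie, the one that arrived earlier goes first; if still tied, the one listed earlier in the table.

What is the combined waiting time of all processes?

106

Timeline: | P0 0-16 | P2 16-29 | P3 29-42 | P4 42-59 | P1 59-60 |
Completion: P0=16  P1=60  P2=29  P3=42  P4=59
Waiting = turnaround − burst: P0=0, P1=52, P2=6, P3=19, P4=29
Total waiting = 0 + 52 + 6 + 19 + 29 = 106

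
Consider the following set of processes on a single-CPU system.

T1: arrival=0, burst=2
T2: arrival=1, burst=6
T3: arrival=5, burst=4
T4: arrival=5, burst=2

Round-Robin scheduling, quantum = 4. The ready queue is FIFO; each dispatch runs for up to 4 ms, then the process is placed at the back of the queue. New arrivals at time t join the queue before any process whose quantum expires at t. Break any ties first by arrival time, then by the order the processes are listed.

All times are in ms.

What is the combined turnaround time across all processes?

27

Gantt: | T1 0-2 | T2 2-6 | T3 6-10 | T4 10-12 | T2 12-14 |
Completion: T1=2  T2=14  T3=10  T4=12
Turnaround (C−A): T1=2  T2=13  T3=5  T4=7
Turnaround = completion − arrival: T1=2, T2=13, T3=5, T4=7
Total turnaround = 2 + 13 + 5 + 7 = 27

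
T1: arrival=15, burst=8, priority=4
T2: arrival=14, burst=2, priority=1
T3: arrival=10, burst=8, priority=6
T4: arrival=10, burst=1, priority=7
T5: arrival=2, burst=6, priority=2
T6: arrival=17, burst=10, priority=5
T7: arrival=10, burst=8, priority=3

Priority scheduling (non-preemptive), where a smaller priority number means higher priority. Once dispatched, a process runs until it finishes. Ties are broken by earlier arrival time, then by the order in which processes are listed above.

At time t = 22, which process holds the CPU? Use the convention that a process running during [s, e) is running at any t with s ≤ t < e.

T1

Gantt: | idle 0-2 | T5 2-8 | idle 8-10 | T7 10-18 | T2 18-20 | T1 20-28 | T6 28-38 | T3 38-46 | T4 46-47 |
Completion: T1=28  T2=20  T3=46  T4=47  T5=8  T6=38  T7=18
Turnaround (C−A): T1=13  T2=6  T3=36  T4=37  T5=6  T6=21  T7=8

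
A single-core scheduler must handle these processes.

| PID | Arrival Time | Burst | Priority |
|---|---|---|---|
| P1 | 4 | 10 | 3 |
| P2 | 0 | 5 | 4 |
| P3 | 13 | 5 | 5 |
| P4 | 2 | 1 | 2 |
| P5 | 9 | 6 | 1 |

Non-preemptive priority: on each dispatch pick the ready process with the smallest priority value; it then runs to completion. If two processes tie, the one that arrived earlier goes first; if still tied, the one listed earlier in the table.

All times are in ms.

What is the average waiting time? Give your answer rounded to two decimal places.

4.20

Gantt: | P2 0-5 | P4 5-6 | P1 6-16 | P5 16-22 | P3 22-27 |
Completion: P1=16  P2=5  P3=27  P4=6  P5=22
Turnaround (C−A): P1=12  P2=5  P3=14  P4=4  P5=13
Waiting times: P1=2, P2=0, P3=9, P4=3, P5=7
Average waiting = (2+0+9+3+7) / 5 = 21/5 = 4.20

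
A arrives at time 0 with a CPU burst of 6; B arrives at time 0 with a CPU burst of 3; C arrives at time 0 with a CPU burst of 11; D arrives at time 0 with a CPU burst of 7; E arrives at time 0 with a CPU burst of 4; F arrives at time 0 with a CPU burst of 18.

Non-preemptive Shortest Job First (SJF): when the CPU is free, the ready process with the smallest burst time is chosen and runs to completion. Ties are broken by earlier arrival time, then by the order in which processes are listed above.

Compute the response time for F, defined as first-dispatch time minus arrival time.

Timeline: | B 0-3 | E 3-7 | A 7-13 | D 13-20 | C 20-31 | F 31-49 |
Completion: A=13  B=3  C=31  D=20  E=7  F=49
Response(F) = first start − arrival = 31 − 0 = 31

31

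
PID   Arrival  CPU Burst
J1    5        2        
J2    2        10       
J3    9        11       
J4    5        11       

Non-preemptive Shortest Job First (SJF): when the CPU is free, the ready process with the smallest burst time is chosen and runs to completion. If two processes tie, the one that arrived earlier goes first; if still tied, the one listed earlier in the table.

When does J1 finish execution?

14

Timeline: | idle 0-2 | J2 2-12 | J1 12-14 | J4 14-25 | J3 25-36 |
Completion: J1=14  J2=12  J3=36  J4=25
Turnaround (C−A): J1=9  J2=10  J3=27  J4=20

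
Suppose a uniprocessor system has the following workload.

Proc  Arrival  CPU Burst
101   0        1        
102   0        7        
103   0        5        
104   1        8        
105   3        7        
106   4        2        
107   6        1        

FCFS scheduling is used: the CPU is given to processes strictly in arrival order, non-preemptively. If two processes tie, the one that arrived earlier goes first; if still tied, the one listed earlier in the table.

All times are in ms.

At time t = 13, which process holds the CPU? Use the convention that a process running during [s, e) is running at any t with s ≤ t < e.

104

Timeline: | 101 0-1 | 102 1-8 | 103 8-13 | 104 13-21 | 105 21-28 | 106 28-30 | 107 30-31 |
Completion: 101=1  102=8  103=13  104=21  105=28  106=30  107=31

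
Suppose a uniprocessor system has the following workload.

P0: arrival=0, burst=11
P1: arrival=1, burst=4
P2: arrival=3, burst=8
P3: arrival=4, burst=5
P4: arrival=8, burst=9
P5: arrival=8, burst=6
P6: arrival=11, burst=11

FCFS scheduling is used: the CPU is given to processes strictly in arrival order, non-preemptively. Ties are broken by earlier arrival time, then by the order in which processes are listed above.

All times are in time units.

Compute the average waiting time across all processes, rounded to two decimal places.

17.43

Timeline: | P0 0-11 | P1 11-15 | P2 15-23 | P3 23-28 | P4 28-37 | P5 37-43 | P6 43-54 |
Completion: P0=11  P1=15  P2=23  P3=28  P4=37  P5=43  P6=54
Turnaround (C−A): P0=11  P1=14  P2=20  P3=24  P4=29  P5=35  P6=43
Waiting times: P0=0, P1=10, P2=12, P3=19, P4=20, P5=29, P6=32
Average waiting = (0+10+12+19+20+29+32) / 7 = 122/7 = 17.43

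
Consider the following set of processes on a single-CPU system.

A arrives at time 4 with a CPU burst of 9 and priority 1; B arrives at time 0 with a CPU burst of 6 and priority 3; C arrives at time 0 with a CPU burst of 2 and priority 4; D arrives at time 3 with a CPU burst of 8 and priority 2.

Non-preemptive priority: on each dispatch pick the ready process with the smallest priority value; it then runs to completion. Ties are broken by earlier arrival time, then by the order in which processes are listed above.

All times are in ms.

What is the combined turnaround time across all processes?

Gantt: | B 0-6 | A 6-15 | D 15-23 | C 23-25 |
Completion: A=15  B=6  C=25  D=23
Turnaround = completion − arrival: A=11, B=6, C=25, D=20
Total turnaround = 11 + 6 + 25 + 20 = 62

62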